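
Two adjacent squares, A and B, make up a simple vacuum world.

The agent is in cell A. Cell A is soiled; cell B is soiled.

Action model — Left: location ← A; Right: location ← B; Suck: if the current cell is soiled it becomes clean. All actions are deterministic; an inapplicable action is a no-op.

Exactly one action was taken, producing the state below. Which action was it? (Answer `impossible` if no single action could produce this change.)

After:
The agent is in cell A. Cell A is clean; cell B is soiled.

Suck

try  Left: <A|soiled|soiled>
try Right: <B|soiled|soiled>
try  Suck: <A|clean|soiled>  ← match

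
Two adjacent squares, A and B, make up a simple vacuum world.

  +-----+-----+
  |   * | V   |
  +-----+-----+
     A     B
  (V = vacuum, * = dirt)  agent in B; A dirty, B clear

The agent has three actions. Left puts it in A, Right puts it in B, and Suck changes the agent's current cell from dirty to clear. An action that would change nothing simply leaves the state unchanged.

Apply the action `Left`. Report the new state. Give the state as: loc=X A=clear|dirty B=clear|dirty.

start: loc=B A=dirty B=clear
step 1/1 (Left): loc=A A=dirty B=clear

loc=A A=dirty B=clear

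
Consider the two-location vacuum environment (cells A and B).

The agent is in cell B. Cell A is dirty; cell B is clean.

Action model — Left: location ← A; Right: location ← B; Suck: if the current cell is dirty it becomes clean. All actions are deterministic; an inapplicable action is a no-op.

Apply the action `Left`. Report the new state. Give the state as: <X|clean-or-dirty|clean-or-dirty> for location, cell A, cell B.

start: <B|dirty|clean>
1. Left → <A|dirty|clean>

<A|dirty|clean>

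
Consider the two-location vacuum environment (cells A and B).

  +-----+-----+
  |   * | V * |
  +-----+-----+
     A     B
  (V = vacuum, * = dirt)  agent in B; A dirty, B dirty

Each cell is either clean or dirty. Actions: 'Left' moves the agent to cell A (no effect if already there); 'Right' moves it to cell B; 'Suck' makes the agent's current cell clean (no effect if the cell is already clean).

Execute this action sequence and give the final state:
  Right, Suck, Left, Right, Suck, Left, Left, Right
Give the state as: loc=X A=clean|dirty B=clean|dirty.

1. Right → loc=B A=dirty B=dirty
2. Suck → loc=B A=dirty B=clean
3. Left → loc=A A=dirty B=clean
4. Right → loc=B A=dirty B=clean
5. Suck → loc=B A=dirty B=clean
6. Left → loc=A A=dirty B=clean
7. Left → loc=A A=dirty B=clean
8. Right → loc=B A=dirty B=clean

loc=B A=dirty B=clean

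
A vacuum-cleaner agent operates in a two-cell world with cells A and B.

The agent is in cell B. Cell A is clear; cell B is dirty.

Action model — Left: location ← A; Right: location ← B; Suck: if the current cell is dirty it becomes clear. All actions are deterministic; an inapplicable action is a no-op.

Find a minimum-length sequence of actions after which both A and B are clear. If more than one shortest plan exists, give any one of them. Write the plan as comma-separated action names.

Suck

step 1/1 (Suck): in B — A clear, B clear
min 1: B is dirty, one Suck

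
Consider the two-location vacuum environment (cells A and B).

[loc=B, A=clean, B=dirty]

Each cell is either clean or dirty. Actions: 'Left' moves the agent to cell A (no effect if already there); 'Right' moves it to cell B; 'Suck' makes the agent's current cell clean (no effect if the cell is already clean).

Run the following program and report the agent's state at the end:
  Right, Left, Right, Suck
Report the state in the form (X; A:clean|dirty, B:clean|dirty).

step 1/4 (Right): (B; A:clean, B:dirty)
step 2/4 (Left): (A; A:clean, B:dirty)
step 3/4 (Right): (B; A:clean, B:dirty)
step 4/4 (Suck): (B; A:clean, B:clean)

(B; A:clean, B:clean)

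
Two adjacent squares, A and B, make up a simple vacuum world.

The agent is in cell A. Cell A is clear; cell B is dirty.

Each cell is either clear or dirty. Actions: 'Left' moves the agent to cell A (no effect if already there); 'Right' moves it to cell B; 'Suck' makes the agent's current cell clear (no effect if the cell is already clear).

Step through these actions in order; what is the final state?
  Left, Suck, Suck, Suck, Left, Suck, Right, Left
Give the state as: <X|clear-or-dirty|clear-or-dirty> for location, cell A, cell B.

<A|clear|dirty>

[1] after Left: <A|clear|dirty>
[2] after Suck: <A|clear|dirty>
[3] after Suck: <A|clear|dirty>
[4] after Suck: <A|clear|dirty>
[5] after Left: <A|clear|dirty>
[6] after Suck: <A|clear|dirty>
[7] after Right: <B|clear|dirty>
[8] after Left: <A|clear|dirty>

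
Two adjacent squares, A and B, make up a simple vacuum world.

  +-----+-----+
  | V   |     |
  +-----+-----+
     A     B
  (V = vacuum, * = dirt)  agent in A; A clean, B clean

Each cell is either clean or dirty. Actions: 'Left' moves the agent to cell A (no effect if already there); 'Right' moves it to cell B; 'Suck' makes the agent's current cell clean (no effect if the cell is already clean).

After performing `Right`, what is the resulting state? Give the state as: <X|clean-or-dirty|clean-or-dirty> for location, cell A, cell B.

start: <A|clean|clean>
Right (#1): <B|clean|clean>

<B|clean|clean>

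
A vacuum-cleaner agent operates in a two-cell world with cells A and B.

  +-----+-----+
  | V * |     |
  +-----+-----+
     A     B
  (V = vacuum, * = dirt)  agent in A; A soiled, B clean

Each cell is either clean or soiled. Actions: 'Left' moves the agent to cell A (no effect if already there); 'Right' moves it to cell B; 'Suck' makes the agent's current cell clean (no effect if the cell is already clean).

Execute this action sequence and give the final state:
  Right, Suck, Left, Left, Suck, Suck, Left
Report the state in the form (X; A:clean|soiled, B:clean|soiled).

t=1 Right ⇒ (B; A:soiled, B:clean)
t=2 Suck ⇒ (B; A:soiled, B:clean)
t=3 Left ⇒ (A; A:soiled, B:clean)
t=4 Left ⇒ (A; A:soiled, B:clean)
t=5 Suck ⇒ (A; A:clean, B:clean)
t=6 Suck ⇒ (A; A:clean, B:clean)
t=7 Left ⇒ (A; A:clean, B:clean)

(A; A:clean, B:clean)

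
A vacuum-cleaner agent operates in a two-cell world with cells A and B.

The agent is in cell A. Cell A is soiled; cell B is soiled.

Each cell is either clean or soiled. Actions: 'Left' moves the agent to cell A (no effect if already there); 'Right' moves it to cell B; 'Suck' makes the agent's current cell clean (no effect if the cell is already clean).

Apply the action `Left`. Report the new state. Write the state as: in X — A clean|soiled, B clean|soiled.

start: in A — A soiled, B soiled
t=1 Left ⇒ in A — A soiled, B soiled

in A — A soiled, B soiled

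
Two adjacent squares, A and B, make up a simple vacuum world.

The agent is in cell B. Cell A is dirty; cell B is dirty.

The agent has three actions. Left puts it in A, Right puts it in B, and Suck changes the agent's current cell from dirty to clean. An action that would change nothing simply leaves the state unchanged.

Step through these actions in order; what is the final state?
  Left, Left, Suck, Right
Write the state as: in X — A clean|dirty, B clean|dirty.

in B — A clean, B dirty

step 1/4 (Left): in A — A dirty, B dirty
step 2/4 (Left): in A — A dirty, B dirty
step 3/4 (Suck): in A — A clean, B dirty
step 4/4 (Right): in B — A clean, B dirty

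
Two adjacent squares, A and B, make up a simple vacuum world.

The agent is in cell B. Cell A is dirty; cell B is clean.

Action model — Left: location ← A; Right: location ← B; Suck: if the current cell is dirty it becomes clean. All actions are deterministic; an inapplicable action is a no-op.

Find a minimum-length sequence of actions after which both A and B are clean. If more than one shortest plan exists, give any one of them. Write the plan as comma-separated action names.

1) do Left; now (A; A:dirty, B:clean)
2) do Suck; now (A; A:clean, B:clean)
min 2: go A then Suck

Left, Suck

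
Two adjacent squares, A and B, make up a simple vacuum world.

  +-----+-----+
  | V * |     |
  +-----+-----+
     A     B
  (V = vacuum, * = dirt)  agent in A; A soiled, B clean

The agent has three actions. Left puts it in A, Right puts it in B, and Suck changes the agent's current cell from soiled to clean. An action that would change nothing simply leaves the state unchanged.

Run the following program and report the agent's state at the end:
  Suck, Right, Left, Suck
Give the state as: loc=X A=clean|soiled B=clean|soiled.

loc=A A=clean B=clean

step 1/4 (Suck): loc=A A=clean B=clean
step 2/4 (Right): loc=B A=clean B=clean
step 3/4 (Left): loc=A A=clean B=clean
step 4/4 (Suck): loc=A A=clean B=clean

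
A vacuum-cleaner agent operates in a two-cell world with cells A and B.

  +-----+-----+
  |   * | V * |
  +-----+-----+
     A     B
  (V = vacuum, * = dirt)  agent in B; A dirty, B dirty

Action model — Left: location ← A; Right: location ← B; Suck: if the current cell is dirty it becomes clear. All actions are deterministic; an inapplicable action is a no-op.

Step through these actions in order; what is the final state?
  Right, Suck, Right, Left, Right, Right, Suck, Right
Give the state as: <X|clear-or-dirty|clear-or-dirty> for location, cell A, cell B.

<B|dirty|clear>

t=1 Right ⇒ <B|dirty|dirty>
t=2 Suck ⇒ <B|dirty|clear>
t=3 Right ⇒ <B|dirty|clear>
t=4 Left ⇒ <A|dirty|clear>
t=5 Right ⇒ <B|dirty|clear>
t=6 Right ⇒ <B|dirty|clear>
t=7 Suck ⇒ <B|dirty|clear>
t=8 Right ⇒ <B|dirty|clear>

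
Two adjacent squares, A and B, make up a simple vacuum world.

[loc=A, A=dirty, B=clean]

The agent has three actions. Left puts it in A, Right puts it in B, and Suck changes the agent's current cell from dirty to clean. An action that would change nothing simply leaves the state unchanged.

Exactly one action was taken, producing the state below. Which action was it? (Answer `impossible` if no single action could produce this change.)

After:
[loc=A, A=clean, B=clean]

Suck

try  Left: loc=A A=dirty B=clean
try Right: loc=B A=dirty B=clean
try  Suck: loc=A A=clean B=clean  ← match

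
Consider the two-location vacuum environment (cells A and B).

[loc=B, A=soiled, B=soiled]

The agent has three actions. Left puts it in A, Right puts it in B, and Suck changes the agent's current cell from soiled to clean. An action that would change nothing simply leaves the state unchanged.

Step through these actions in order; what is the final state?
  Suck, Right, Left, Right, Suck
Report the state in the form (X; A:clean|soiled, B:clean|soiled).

(B; A:soiled, B:clean)

step 1/5 (Suck): (B; A:soiled, B:clean)
step 2/5 (Right): (B; A:soiled, B:clean)
step 3/5 (Left): (A; A:soiled, B:clean)
step 4/5 (Right): (B; A:soiled, B:clean)
step 5/5 (Suck): (B; A:soiled, B:clean)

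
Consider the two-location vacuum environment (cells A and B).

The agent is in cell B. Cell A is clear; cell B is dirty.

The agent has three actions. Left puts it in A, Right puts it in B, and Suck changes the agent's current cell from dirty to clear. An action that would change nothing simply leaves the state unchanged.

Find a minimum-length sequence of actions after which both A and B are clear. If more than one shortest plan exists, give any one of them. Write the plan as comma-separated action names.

Suck

step 1/1 (Suck): loc=B A=clear B=clear
min 1: B is dirty, one Suck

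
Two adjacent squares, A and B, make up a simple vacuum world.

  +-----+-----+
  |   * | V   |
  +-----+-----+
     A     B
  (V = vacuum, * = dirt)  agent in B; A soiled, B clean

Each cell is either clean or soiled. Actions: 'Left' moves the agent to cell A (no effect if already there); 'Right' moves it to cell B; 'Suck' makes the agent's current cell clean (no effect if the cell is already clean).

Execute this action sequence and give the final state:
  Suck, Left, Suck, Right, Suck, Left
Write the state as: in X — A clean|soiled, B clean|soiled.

step 1/6 (Suck): in B — A soiled, B clean
step 2/6 (Left): in A — A soiled, B clean
step 3/6 (Suck): in A — A clean, B clean
step 4/6 (Right): in B — A clean, B clean
step 5/6 (Suck): in B — A clean, B clean
step 6/6 (Left): in A — A clean, B clean

in A — A clean, B clean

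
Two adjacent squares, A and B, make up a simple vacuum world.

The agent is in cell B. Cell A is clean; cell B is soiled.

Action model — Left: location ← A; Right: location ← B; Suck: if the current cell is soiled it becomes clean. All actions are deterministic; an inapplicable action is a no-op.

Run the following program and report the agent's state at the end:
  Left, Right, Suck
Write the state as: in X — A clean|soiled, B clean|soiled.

in B — A clean, B clean

step 1/3 (Left): in A — A clean, B soiled
step 2/3 (Right): in B — A clean, B soiled
step 3/3 (Suck): in B — A clean, B clean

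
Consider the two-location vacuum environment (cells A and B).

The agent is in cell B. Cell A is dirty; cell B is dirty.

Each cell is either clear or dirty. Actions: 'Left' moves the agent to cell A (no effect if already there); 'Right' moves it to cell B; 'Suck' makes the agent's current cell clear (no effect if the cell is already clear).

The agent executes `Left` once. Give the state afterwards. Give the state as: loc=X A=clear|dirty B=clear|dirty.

loc=A A=dirty B=dirty

start: loc=B A=dirty B=dirty
1. Left → loc=A A=dirty B=dirty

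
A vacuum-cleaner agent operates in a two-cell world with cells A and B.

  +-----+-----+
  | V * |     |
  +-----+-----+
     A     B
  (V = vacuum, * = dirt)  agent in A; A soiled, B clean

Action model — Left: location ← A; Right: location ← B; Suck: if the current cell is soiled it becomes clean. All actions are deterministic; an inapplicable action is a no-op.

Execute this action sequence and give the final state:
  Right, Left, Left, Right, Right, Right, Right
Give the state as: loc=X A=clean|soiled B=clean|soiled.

step 1/7 (Right): loc=B A=soiled B=clean
step 2/7 (Left): loc=A A=soiled B=clean
step 3/7 (Left): loc=A A=soiled B=clean
step 4/7 (Right): loc=B A=soiled B=clean
step 5/7 (Right): loc=B A=soiled B=clean
step 6/7 (Right): loc=B A=soiled B=clean
step 7/7 (Right): loc=B A=soiled B=clean

loc=B A=soiled B=clean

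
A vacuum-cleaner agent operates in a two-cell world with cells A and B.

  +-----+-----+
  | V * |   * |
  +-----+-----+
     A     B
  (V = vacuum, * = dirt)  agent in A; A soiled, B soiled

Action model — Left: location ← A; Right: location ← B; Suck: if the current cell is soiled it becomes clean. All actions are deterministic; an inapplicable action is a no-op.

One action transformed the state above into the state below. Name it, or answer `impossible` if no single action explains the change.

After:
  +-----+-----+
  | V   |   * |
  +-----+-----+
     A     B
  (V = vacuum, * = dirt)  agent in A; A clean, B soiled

Suck

try  Left: <A|soiled|soiled>
try Right: <B|soiled|soiled>
try  Suck: <A|clean|soiled>  ← match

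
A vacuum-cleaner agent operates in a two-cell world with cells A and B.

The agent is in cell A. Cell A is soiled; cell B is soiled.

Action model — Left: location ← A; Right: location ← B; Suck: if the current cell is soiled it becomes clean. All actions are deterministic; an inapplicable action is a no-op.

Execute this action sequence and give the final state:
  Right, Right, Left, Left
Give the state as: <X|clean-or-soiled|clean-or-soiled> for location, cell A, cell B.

step 1/4 (Right): <B|soiled|soiled>
step 2/4 (Right): <B|soiled|soiled>
step 3/4 (Left): <A|soiled|soiled>
step 4/4 (Left): <A|soiled|soiled>

<A|soiled|soiled>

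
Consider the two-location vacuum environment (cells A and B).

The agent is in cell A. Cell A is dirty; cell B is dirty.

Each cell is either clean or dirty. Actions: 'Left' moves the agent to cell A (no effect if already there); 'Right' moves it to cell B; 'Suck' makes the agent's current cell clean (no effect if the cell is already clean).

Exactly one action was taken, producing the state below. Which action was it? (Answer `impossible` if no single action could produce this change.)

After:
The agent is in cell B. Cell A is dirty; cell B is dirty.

Right

try  Left: in A — A dirty, B dirty
try Right: in B — A dirty, B dirty  ← match
try  Suck: in A — A clean, B dirty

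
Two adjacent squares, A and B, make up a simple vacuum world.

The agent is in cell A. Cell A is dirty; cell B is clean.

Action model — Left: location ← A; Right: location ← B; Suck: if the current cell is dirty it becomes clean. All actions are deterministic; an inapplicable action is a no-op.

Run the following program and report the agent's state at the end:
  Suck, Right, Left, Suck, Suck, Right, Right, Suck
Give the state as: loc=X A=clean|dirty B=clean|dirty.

loc=B A=clean B=clean

t=1 Suck ⇒ loc=A A=clean B=clean
t=2 Right ⇒ loc=B A=clean B=clean
t=3 Left ⇒ loc=A A=clean B=clean
t=4 Suck ⇒ loc=A A=clean B=clean
t=5 Suck ⇒ loc=A A=clean B=clean
t=6 Right ⇒ loc=B A=clean B=clean
t=7 Right ⇒ loc=B A=clean B=clean
t=8 Suck ⇒ loc=B A=clean B=clean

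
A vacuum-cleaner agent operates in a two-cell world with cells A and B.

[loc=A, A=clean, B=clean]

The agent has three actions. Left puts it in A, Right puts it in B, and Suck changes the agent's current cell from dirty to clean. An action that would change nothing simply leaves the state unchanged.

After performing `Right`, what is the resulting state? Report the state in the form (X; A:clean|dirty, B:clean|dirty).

(B; A:clean, B:clean)

start: (A; A:clean, B:clean)
1) do Right; now (B; A:clean, B:clean)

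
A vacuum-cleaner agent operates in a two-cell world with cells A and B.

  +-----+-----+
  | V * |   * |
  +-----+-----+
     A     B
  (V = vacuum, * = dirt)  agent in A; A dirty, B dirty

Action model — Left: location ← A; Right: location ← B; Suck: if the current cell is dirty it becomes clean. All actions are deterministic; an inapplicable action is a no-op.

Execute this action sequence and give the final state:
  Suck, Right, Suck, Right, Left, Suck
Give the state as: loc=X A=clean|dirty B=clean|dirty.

loc=A A=clean B=clean

1) do Suck; now loc=A A=clean B=dirty
2) do Right; now loc=B A=clean B=dirty
3) do Suck; now loc=B A=clean B=clean
4) do Right; now loc=B A=clean B=clean
5) do Left; now loc=A A=clean B=clean
6) do Suck; now loc=A A=clean B=clean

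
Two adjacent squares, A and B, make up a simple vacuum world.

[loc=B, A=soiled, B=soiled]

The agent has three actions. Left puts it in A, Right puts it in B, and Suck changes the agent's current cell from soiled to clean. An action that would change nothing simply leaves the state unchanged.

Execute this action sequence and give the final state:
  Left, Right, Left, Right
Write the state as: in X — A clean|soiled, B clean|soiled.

t=1 Left ⇒ in A — A soiled, B soiled
t=2 Right ⇒ in B — A soiled, B soiled
t=3 Left ⇒ in A — A soiled, B soiled
t=4 Right ⇒ in B — A soiled, B soiled

in B — A soiled, B soiled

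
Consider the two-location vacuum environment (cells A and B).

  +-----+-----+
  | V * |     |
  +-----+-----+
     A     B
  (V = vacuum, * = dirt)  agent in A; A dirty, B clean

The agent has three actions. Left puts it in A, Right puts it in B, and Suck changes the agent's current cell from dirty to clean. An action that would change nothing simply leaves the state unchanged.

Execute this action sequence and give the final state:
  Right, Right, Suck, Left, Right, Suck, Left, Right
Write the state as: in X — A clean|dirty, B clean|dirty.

in B — A dirty, B clean

t=1 Right ⇒ in B — A dirty, B clean
t=2 Right ⇒ in B — A dirty, B clean
t=3 Suck ⇒ in B — A dirty, B clean
t=4 Left ⇒ in A — A dirty, B clean
t=5 Right ⇒ in B — A dirty, B clean
t=6 Suck ⇒ in B — A dirty, B clean
t=7 Left ⇒ in A — A dirty, B clean
t=8 Right ⇒ in B — A dirty, B clean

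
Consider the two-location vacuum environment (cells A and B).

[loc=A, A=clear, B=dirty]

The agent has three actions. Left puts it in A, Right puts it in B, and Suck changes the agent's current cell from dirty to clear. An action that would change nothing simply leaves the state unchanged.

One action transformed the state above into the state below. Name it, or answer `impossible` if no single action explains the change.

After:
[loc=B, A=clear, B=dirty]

try  Left: <A|clear|dirty>
try Right: <B|clear|dirty>  ← match
try  Suck: <A|clear|dirty>

Right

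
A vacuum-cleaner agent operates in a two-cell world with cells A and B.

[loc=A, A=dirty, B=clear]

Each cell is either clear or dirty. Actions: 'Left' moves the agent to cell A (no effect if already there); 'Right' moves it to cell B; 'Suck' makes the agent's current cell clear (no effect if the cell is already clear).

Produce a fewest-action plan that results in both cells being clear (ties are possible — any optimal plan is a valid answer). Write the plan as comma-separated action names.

Suck

t=1 Suck ⇒ (A; A:clear, B:clear)
min 1: A is dirty, one Suck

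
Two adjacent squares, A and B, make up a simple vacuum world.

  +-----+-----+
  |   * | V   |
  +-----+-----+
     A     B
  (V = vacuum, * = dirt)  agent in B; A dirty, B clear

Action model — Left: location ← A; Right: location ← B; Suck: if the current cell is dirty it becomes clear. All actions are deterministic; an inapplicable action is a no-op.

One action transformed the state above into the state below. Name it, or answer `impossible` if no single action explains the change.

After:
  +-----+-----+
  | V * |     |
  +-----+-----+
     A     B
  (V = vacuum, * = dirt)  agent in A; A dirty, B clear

Left

try  Left: in A — A dirty, B clear  ← match
try Right: in B — A dirty, B clear
try  Suck: in B — A dirty, B clear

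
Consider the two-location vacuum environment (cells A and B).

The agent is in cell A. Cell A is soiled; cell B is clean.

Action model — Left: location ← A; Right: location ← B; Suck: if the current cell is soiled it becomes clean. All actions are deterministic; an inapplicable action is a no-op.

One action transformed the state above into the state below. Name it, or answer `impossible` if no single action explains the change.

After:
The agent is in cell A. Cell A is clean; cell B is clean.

try  Left: in A — A soiled, B clean
try Right: in B — A soiled, B clean
try  Suck: in A — A clean, B clean  ← match

Suck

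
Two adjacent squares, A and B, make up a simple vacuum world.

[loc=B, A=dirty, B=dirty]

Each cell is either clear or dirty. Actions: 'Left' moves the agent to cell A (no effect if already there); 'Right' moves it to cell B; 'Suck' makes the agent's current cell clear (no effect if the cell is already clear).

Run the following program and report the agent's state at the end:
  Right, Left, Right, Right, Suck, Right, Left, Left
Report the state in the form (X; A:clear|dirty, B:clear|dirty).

(A; A:dirty, B:clear)

t=1 Right ⇒ (B; A:dirty, B:dirty)
t=2 Left ⇒ (A; A:dirty, B:dirty)
t=3 Right ⇒ (B; A:dirty, B:dirty)
t=4 Right ⇒ (B; A:dirty, B:dirty)
t=5 Suck ⇒ (B; A:dirty, B:clear)
t=6 Right ⇒ (B; A:dirty, B:clear)
t=7 Left ⇒ (A; A:dirty, B:clear)
t=8 Left ⇒ (A; A:dirty, B:clear)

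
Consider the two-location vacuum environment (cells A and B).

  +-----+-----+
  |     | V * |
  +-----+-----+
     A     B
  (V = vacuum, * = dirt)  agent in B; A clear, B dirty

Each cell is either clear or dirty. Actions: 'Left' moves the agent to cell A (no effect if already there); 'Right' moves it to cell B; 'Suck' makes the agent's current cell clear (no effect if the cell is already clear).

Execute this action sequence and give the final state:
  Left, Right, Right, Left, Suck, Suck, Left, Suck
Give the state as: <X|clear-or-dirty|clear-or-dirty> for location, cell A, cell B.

1. Left → <A|clear|dirty>
2. Right → <B|clear|dirty>
3. Right → <B|clear|dirty>
4. Left → <A|clear|dirty>
5. Suck → <A|clear|dirty>
6. Suck → <A|clear|dirty>
7. Left → <A|clear|dirty>
8. Suck → <A|clear|dirty>

<A|clear|dirty>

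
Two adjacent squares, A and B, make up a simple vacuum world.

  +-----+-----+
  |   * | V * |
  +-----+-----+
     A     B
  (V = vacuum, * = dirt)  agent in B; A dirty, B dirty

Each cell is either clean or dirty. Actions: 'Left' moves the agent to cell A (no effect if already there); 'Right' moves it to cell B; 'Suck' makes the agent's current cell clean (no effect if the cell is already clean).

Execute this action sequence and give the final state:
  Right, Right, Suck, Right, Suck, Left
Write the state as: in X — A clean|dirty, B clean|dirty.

Right (#1): in B — A dirty, B dirty
Right (#2): in B — A dirty, B dirty
Suck (#3): in B — A dirty, B clean
Right (#4): in B — A dirty, B clean
Suck (#5): in B — A dirty, B clean
Left (#6): in A — A dirty, B clean

in A — A dirty, B clean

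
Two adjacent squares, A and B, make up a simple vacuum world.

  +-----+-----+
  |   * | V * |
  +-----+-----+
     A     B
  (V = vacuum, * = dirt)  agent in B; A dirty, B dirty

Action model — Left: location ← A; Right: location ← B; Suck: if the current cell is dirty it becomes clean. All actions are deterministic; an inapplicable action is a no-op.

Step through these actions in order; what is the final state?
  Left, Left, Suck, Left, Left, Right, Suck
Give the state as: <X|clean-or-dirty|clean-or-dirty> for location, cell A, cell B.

<B|clean|clean>

1) do Left; now <A|dirty|dirty>
2) do Left; now <A|dirty|dirty>
3) do Suck; now <A|clean|dirty>
4) do Left; now <A|clean|dirty>
5) do Left; now <A|clean|dirty>
6) do Right; now <B|clean|dirty>
7) do Suck; now <B|clean|clean>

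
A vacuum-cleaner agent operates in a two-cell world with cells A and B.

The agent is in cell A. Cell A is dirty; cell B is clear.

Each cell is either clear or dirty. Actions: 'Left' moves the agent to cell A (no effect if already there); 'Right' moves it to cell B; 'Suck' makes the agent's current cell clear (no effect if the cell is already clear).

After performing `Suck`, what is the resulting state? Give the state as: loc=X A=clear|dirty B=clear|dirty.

start: loc=A A=dirty B=clear
[1] after Suck: loc=A A=clear B=clear

loc=A A=clear B=clear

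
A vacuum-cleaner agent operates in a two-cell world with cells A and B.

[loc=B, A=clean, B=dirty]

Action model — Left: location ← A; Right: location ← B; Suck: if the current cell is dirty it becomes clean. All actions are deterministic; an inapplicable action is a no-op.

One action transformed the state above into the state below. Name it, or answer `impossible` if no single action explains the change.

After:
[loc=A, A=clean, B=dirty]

Left

try  Left: in A — A clean, B dirty  ← match
try Right: in B — A clean, B dirty
try  Suck: in B — A clean, B clean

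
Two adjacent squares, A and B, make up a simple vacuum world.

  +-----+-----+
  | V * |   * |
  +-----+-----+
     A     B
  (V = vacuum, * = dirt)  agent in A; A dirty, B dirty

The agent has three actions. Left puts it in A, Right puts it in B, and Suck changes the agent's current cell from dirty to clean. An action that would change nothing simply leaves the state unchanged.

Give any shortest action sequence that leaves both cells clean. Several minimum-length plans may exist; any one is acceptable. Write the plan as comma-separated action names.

Suck, Right, Suck

step 1/3 (Suck): <A|clean|dirty>
step 2/3 (Right): <B|clean|dirty>
step 3/3 (Suck): <B|clean|clean>
min 3: Suck A + move + Suck B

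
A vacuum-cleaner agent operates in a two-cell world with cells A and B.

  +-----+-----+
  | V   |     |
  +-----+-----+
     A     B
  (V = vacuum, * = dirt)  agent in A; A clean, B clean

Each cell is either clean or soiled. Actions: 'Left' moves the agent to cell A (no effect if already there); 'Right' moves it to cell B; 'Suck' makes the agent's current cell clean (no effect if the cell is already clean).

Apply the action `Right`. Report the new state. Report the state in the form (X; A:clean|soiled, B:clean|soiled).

(B; A:clean, B:clean)

start: (A; A:clean, B:clean)
[1] after Right: (B; A:clean, B:clean)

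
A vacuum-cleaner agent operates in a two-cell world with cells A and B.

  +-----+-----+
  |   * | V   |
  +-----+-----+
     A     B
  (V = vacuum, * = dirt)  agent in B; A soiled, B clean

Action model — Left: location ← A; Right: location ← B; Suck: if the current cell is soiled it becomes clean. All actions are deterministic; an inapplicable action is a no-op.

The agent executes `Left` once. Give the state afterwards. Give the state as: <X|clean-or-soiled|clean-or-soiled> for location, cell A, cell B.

<A|soiled|clean>

start: <B|soiled|clean>
Left (#1): <A|soiled|clean>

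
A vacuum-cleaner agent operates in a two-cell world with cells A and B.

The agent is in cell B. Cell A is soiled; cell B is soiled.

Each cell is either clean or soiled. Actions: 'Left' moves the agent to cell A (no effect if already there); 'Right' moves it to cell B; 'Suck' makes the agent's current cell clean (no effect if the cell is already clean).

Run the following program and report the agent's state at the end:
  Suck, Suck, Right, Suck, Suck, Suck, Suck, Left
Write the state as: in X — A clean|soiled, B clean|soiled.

in A — A soiled, B clean

1. Suck → in B — A soiled, B clean
2. Suck → in B — A soiled, B clean
3. Right → in B — A soiled, B clean
4. Suck → in B — A soiled, B clean
5. Suck → in B — A soiled, B clean
6. Suck → in B — A soiled, B clean
7. Suck → in B — A soiled, B clean
8. Left → in A — A soiled, B clean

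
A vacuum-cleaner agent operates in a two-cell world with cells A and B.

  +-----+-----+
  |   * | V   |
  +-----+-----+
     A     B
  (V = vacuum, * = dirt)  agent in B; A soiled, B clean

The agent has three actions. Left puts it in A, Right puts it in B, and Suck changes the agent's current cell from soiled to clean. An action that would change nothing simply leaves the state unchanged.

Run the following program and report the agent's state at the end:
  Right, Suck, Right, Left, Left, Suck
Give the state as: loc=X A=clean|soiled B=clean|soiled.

[1] after Right: loc=B A=soiled B=clean
[2] after Suck: loc=B A=soiled B=clean
[3] after Right: loc=B A=soiled B=clean
[4] after Left: loc=A A=soiled B=clean
[5] after Left: loc=A A=soiled B=clean
[6] after Suck: loc=A A=clean B=clean

loc=A A=clean B=clean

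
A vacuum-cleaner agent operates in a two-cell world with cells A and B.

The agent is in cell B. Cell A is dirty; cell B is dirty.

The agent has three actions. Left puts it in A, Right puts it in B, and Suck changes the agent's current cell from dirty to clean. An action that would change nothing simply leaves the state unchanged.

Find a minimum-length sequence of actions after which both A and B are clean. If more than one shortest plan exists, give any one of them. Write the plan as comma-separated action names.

1. Suck → loc=B A=dirty B=clean
2. Left → loc=A A=dirty B=clean
3. Suck → loc=A A=clean B=clean
min 3: Suck B + move + Suck A

Suck, Left, Suck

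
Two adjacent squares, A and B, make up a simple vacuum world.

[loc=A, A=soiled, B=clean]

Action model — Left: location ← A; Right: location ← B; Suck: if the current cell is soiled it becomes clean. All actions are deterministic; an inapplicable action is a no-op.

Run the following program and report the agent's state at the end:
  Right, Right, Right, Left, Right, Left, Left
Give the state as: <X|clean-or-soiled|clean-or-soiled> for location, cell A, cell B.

t=1 Right ⇒ <B|soiled|clean>
t=2 Right ⇒ <B|soiled|clean>
t=3 Right ⇒ <B|soiled|clean>
t=4 Left ⇒ <A|soiled|clean>
t=5 Right ⇒ <B|soiled|clean>
t=6 Left ⇒ <A|soiled|clean>
t=7 Left ⇒ <A|soiled|clean>

<A|soiled|clean>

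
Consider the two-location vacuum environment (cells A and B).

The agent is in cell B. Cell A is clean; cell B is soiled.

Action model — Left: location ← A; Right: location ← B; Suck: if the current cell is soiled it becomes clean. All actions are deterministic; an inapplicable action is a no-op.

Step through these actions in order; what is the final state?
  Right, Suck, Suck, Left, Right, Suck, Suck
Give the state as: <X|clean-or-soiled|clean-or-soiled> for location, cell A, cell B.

1. Right → <B|clean|soiled>
2. Suck → <B|clean|clean>
3. Suck → <B|clean|clean>
4. Left → <A|clean|clean>
5. Right → <B|clean|clean>
6. Suck → <B|clean|clean>
7. Suck → <B|clean|clean>

<B|clean|clean>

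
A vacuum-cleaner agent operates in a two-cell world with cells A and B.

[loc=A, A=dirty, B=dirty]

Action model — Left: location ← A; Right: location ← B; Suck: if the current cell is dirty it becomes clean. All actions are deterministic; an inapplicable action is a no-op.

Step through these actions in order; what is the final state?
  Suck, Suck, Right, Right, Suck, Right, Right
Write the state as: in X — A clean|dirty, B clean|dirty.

Suck (#1): in A — A clean, B dirty
Suck (#2): in A — A clean, B dirty
Right (#3): in B — A clean, B dirty
Right (#4): in B — A clean, B dirty
Suck (#5): in B — A clean, B clean
Right (#6): in B — A clean, B clean
Right (#7): in B — A clean, B clean

in B — A clean, B clean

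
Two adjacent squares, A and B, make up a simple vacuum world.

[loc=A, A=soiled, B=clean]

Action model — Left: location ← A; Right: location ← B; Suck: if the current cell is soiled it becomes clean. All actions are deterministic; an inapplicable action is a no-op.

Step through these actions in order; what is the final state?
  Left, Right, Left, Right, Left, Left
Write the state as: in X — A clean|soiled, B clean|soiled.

[1] after Left: in A — A soiled, B clean
[2] after Right: in B — A soiled, B clean
[3] after Left: in A — A soiled, B clean
[4] after Right: in B — A soiled, B clean
[5] after Left: in A — A soiled, B clean
[6] after Left: in A — A soiled, B clean

in A — A soiled, B clean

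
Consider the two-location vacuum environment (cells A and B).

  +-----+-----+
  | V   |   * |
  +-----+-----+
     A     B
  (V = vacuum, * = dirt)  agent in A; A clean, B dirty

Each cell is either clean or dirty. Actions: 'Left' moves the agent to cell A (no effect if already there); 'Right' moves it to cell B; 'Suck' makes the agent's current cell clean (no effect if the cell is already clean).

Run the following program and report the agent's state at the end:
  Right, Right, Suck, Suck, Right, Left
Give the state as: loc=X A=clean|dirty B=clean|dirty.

Right (#1): loc=B A=clean B=dirty
Right (#2): loc=B A=clean B=dirty
Suck (#3): loc=B A=clean B=clean
Suck (#4): loc=B A=clean B=clean
Right (#5): loc=B A=clean B=clean
Left (#6): loc=A A=clean B=clean

loc=A A=clean B=clean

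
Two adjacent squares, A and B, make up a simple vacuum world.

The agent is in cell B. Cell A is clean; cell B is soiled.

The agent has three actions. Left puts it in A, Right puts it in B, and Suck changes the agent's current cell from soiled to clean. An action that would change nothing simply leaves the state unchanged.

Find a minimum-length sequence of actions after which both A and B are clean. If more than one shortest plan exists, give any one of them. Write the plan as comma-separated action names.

Suck

t=1 Suck ⇒ <B|clean|clean>
min 1: B is soiled, one Suck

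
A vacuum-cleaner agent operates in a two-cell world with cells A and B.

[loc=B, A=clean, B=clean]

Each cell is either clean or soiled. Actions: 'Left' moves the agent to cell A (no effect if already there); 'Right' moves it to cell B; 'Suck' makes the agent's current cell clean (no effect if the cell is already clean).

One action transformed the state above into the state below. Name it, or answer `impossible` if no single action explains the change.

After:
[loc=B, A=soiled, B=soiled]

impossible

try  Left: in A — A clean, B clean
try Right: in B — A clean, B clean
try  Suck: in B — A clean, B clean
no single action produces the after-state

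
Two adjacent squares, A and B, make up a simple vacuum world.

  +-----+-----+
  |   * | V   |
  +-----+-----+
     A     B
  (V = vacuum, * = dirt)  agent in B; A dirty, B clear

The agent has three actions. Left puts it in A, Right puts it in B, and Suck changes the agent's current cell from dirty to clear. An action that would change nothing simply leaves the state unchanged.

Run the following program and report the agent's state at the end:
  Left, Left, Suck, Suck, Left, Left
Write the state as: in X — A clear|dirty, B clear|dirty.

[1] after Left: in A — A dirty, B clear
[2] after Left: in A — A dirty, B clear
[3] after Suck: in A — A clear, B clear
[4] after Suck: in A — A clear, B clear
[5] after Left: in A — A clear, B clear
[6] after Left: in A — A clear, B clear

in A — A clear, B clear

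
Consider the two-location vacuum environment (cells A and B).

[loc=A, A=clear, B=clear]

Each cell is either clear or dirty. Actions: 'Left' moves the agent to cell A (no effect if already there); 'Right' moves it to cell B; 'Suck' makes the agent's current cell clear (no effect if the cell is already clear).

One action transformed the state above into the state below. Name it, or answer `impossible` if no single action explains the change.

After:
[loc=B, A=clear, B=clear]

try  Left: (A; A:clear, B:clear)
try Right: (B; A:clear, B:clear)  ← match
try  Suck: (A; A:clear, B:clear)

Right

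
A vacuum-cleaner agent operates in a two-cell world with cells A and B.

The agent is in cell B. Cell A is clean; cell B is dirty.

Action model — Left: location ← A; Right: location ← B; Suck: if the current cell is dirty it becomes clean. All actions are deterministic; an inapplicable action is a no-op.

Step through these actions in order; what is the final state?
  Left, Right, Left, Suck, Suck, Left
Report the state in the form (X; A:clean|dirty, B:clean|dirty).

1. Left → (A; A:clean, B:dirty)
2. Right → (B; A:clean, B:dirty)
3. Left → (A; A:clean, B:dirty)
4. Suck → (A; A:clean, B:dirty)
5. Suck → (A; A:clean, B:dirty)
6. Left → (A; A:clean, B:dirty)

(A; A:clean, B:dirty)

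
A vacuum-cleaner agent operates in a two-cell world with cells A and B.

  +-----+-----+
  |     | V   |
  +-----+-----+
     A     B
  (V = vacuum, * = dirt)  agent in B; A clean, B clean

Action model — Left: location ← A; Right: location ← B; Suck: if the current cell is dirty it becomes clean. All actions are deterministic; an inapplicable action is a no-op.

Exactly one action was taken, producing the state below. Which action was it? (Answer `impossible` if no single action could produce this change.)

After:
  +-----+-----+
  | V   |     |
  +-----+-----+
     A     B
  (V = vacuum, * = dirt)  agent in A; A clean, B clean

Left

try  Left: loc=A A=clean B=clean  ← match
try Right: loc=B A=clean B=clean
try  Suck: loc=B A=clean B=clean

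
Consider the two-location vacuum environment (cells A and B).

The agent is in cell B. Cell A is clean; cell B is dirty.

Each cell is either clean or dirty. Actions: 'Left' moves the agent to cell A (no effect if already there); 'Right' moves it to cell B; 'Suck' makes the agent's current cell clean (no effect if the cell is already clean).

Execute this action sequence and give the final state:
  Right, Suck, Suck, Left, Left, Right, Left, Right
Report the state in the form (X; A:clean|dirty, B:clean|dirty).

[1] after Right: (B; A:clean, B:dirty)
[2] after Suck: (B; A:clean, B:clean)
[3] after Suck: (B; A:clean, B:clean)
[4] after Left: (A; A:clean, B:clean)
[5] after Left: (A; A:clean, B:clean)
[6] after Right: (B; A:clean, B:clean)
[7] after Left: (A; A:clean, B:clean)
[8] after Right: (B; A:clean, B:clean)

(B; A:clean, B:clean)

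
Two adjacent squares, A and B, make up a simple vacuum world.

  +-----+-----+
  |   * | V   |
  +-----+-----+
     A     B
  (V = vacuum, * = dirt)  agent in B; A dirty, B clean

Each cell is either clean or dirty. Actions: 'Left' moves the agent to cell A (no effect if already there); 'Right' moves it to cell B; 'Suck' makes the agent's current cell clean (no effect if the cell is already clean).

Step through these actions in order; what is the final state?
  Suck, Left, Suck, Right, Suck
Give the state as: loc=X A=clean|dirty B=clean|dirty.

loc=B A=clean B=clean

[1] after Suck: loc=B A=dirty B=clean
[2] after Left: loc=A A=dirty B=clean
[3] after Suck: loc=A A=clean B=clean
[4] after Right: loc=B A=clean B=clean
[5] after Suck: loc=B A=clean B=clean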